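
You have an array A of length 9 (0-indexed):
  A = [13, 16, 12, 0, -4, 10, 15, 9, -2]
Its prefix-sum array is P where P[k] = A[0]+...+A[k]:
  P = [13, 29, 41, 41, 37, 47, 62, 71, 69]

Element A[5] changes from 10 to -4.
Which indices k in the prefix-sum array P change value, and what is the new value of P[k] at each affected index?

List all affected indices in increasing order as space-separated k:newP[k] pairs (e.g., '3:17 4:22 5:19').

P[k] = A[0] + ... + A[k]
P[k] includes A[5] iff k >= 5
Affected indices: 5, 6, ..., 8; delta = -14
  P[5]: 47 + -14 = 33
  P[6]: 62 + -14 = 48
  P[7]: 71 + -14 = 57
  P[8]: 69 + -14 = 55

Answer: 5:33 6:48 7:57 8:55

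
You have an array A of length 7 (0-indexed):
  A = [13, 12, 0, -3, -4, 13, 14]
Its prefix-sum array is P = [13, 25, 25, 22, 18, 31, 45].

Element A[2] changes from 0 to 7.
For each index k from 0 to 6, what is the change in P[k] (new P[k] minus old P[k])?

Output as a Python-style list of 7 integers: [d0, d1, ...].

Element change: A[2] 0 -> 7, delta = 7
For k < 2: P[k] unchanged, delta_P[k] = 0
For k >= 2: P[k] shifts by exactly 7
Delta array: [0, 0, 7, 7, 7, 7, 7]

Answer: [0, 0, 7, 7, 7, 7, 7]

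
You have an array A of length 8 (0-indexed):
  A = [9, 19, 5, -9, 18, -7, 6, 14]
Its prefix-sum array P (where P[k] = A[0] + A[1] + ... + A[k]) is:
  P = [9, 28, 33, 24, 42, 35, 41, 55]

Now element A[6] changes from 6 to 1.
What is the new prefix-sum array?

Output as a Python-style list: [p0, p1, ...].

Change: A[6] 6 -> 1, delta = -5
P[k] for k < 6: unchanged (A[6] not included)
P[k] for k >= 6: shift by delta = -5
  P[0] = 9 + 0 = 9
  P[1] = 28 + 0 = 28
  P[2] = 33 + 0 = 33
  P[3] = 24 + 0 = 24
  P[4] = 42 + 0 = 42
  P[5] = 35 + 0 = 35
  P[6] = 41 + -5 = 36
  P[7] = 55 + -5 = 50

Answer: [9, 28, 33, 24, 42, 35, 36, 50]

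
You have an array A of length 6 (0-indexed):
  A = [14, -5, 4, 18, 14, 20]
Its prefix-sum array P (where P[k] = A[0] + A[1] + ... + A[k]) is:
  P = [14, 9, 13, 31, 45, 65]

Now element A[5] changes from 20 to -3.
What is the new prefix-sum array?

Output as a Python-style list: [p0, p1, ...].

Answer: [14, 9, 13, 31, 45, 42]

Derivation:
Change: A[5] 20 -> -3, delta = -23
P[k] for k < 5: unchanged (A[5] not included)
P[k] for k >= 5: shift by delta = -23
  P[0] = 14 + 0 = 14
  P[1] = 9 + 0 = 9
  P[2] = 13 + 0 = 13
  P[3] = 31 + 0 = 31
  P[4] = 45 + 0 = 45
  P[5] = 65 + -23 = 42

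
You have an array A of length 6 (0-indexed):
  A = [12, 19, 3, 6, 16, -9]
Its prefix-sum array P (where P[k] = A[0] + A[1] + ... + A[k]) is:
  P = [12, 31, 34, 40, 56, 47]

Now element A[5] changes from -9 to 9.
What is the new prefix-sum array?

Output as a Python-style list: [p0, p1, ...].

Answer: [12, 31, 34, 40, 56, 65]

Derivation:
Change: A[5] -9 -> 9, delta = 18
P[k] for k < 5: unchanged (A[5] not included)
P[k] for k >= 5: shift by delta = 18
  P[0] = 12 + 0 = 12
  P[1] = 31 + 0 = 31
  P[2] = 34 + 0 = 34
  P[3] = 40 + 0 = 40
  P[4] = 56 + 0 = 56
  P[5] = 47 + 18 = 65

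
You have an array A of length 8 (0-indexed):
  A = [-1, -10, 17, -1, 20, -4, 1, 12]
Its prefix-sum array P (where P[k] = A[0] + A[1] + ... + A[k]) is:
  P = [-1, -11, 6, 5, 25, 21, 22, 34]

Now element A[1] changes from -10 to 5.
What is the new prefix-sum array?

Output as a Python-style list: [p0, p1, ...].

Answer: [-1, 4, 21, 20, 40, 36, 37, 49]

Derivation:
Change: A[1] -10 -> 5, delta = 15
P[k] for k < 1: unchanged (A[1] not included)
P[k] for k >= 1: shift by delta = 15
  P[0] = -1 + 0 = -1
  P[1] = -11 + 15 = 4
  P[2] = 6 + 15 = 21
  P[3] = 5 + 15 = 20
  P[4] = 25 + 15 = 40
  P[5] = 21 + 15 = 36
  P[6] = 22 + 15 = 37
  P[7] = 34 + 15 = 49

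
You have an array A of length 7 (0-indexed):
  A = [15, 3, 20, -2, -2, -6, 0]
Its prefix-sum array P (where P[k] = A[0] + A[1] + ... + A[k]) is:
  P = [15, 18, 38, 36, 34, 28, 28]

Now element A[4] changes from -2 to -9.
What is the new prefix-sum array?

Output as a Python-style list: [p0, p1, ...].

Change: A[4] -2 -> -9, delta = -7
P[k] for k < 4: unchanged (A[4] not included)
P[k] for k >= 4: shift by delta = -7
  P[0] = 15 + 0 = 15
  P[1] = 18 + 0 = 18
  P[2] = 38 + 0 = 38
  P[3] = 36 + 0 = 36
  P[4] = 34 + -7 = 27
  P[5] = 28 + -7 = 21
  P[6] = 28 + -7 = 21

Answer: [15, 18, 38, 36, 27, 21, 21]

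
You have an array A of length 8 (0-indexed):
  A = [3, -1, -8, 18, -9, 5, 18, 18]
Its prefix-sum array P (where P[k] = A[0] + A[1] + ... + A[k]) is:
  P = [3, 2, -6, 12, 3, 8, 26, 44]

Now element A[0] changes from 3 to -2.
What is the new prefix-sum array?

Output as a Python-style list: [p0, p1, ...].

Answer: [-2, -3, -11, 7, -2, 3, 21, 39]

Derivation:
Change: A[0] 3 -> -2, delta = -5
P[k] for k < 0: unchanged (A[0] not included)
P[k] for k >= 0: shift by delta = -5
  P[0] = 3 + -5 = -2
  P[1] = 2 + -5 = -3
  P[2] = -6 + -5 = -11
  P[3] = 12 + -5 = 7
  P[4] = 3 + -5 = -2
  P[5] = 8 + -5 = 3
  P[6] = 26 + -5 = 21
  P[7] = 44 + -5 = 39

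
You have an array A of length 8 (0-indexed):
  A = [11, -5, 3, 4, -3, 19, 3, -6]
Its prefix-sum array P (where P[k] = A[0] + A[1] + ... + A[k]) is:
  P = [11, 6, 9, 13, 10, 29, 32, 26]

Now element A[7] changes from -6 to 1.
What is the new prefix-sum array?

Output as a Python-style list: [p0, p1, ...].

Answer: [11, 6, 9, 13, 10, 29, 32, 33]

Derivation:
Change: A[7] -6 -> 1, delta = 7
P[k] for k < 7: unchanged (A[7] not included)
P[k] for k >= 7: shift by delta = 7
  P[0] = 11 + 0 = 11
  P[1] = 6 + 0 = 6
  P[2] = 9 + 0 = 9
  P[3] = 13 + 0 = 13
  P[4] = 10 + 0 = 10
  P[5] = 29 + 0 = 29
  P[6] = 32 + 0 = 32
  P[7] = 26 + 7 = 33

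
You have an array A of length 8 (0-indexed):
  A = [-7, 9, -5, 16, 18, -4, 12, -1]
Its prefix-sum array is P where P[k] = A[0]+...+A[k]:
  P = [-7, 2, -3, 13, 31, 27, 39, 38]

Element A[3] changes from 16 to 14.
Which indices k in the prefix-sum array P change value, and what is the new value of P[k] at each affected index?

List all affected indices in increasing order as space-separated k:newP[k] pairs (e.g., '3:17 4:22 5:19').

Answer: 3:11 4:29 5:25 6:37 7:36

Derivation:
P[k] = A[0] + ... + A[k]
P[k] includes A[3] iff k >= 3
Affected indices: 3, 4, ..., 7; delta = -2
  P[3]: 13 + -2 = 11
  P[4]: 31 + -2 = 29
  P[5]: 27 + -2 = 25
  P[6]: 39 + -2 = 37
  P[7]: 38 + -2 = 36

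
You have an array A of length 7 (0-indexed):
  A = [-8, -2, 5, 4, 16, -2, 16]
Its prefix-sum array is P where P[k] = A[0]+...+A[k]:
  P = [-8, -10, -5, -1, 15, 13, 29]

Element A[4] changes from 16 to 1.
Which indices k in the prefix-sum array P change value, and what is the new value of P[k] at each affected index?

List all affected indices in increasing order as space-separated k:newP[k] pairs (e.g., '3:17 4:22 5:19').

P[k] = A[0] + ... + A[k]
P[k] includes A[4] iff k >= 4
Affected indices: 4, 5, ..., 6; delta = -15
  P[4]: 15 + -15 = 0
  P[5]: 13 + -15 = -2
  P[6]: 29 + -15 = 14

Answer: 4:0 5:-2 6:14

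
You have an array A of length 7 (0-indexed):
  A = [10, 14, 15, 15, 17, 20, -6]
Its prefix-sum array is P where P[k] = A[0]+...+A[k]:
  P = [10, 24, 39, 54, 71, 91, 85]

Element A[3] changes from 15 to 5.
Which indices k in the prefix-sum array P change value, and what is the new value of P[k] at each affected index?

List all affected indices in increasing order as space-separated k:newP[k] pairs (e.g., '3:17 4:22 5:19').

P[k] = A[0] + ... + A[k]
P[k] includes A[3] iff k >= 3
Affected indices: 3, 4, ..., 6; delta = -10
  P[3]: 54 + -10 = 44
  P[4]: 71 + -10 = 61
  P[5]: 91 + -10 = 81
  P[6]: 85 + -10 = 75

Answer: 3:44 4:61 5:81 6:75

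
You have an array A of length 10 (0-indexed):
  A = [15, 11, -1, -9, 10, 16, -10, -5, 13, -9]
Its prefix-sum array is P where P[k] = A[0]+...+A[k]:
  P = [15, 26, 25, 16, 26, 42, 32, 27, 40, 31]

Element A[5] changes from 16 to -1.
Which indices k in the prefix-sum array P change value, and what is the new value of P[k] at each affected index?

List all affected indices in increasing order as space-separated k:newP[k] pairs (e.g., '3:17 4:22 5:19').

Answer: 5:25 6:15 7:10 8:23 9:14

Derivation:
P[k] = A[0] + ... + A[k]
P[k] includes A[5] iff k >= 5
Affected indices: 5, 6, ..., 9; delta = -17
  P[5]: 42 + -17 = 25
  P[6]: 32 + -17 = 15
  P[7]: 27 + -17 = 10
  P[8]: 40 + -17 = 23
  P[9]: 31 + -17 = 14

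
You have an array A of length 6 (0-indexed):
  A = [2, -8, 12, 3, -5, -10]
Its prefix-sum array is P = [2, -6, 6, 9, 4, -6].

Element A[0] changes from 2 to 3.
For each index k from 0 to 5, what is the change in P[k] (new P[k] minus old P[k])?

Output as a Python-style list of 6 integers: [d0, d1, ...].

Answer: [1, 1, 1, 1, 1, 1]

Derivation:
Element change: A[0] 2 -> 3, delta = 1
For k < 0: P[k] unchanged, delta_P[k] = 0
For k >= 0: P[k] shifts by exactly 1
Delta array: [1, 1, 1, 1, 1, 1]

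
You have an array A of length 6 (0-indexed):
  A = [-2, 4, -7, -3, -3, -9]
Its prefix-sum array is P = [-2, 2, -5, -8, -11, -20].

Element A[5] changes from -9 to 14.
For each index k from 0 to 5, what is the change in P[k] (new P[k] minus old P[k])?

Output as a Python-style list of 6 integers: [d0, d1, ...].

Element change: A[5] -9 -> 14, delta = 23
For k < 5: P[k] unchanged, delta_P[k] = 0
For k >= 5: P[k] shifts by exactly 23
Delta array: [0, 0, 0, 0, 0, 23]

Answer: [0, 0, 0, 0, 0, 23]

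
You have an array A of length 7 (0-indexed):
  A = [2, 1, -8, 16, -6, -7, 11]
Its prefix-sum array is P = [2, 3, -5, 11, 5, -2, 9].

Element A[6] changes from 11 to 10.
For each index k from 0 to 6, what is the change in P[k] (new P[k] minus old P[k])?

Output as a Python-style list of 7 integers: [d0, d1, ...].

Element change: A[6] 11 -> 10, delta = -1
For k < 6: P[k] unchanged, delta_P[k] = 0
For k >= 6: P[k] shifts by exactly -1
Delta array: [0, 0, 0, 0, 0, 0, -1]

Answer: [0, 0, 0, 0, 0, 0, -1]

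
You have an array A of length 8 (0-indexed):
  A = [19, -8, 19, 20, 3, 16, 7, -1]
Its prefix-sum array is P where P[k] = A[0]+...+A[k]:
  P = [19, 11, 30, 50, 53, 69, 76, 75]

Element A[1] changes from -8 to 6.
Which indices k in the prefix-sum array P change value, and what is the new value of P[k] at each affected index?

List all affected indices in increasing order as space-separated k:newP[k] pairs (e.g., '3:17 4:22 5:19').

Answer: 1:25 2:44 3:64 4:67 5:83 6:90 7:89

Derivation:
P[k] = A[0] + ... + A[k]
P[k] includes A[1] iff k >= 1
Affected indices: 1, 2, ..., 7; delta = 14
  P[1]: 11 + 14 = 25
  P[2]: 30 + 14 = 44
  P[3]: 50 + 14 = 64
  P[4]: 53 + 14 = 67
  P[5]: 69 + 14 = 83
  P[6]: 76 + 14 = 90
  P[7]: 75 + 14 = 89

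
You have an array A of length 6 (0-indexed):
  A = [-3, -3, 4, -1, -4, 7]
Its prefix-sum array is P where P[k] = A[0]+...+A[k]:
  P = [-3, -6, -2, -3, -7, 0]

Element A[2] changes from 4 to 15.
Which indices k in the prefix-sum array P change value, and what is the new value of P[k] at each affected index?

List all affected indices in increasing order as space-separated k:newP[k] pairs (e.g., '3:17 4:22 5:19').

Answer: 2:9 3:8 4:4 5:11

Derivation:
P[k] = A[0] + ... + A[k]
P[k] includes A[2] iff k >= 2
Affected indices: 2, 3, ..., 5; delta = 11
  P[2]: -2 + 11 = 9
  P[3]: -3 + 11 = 8
  P[4]: -7 + 11 = 4
  P[5]: 0 + 11 = 11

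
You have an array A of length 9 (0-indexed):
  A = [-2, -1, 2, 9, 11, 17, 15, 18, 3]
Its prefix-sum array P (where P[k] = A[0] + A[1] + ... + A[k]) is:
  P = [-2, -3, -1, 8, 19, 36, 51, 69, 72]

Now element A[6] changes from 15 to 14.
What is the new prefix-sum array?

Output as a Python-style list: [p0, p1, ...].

Change: A[6] 15 -> 14, delta = -1
P[k] for k < 6: unchanged (A[6] not included)
P[k] for k >= 6: shift by delta = -1
  P[0] = -2 + 0 = -2
  P[1] = -3 + 0 = -3
  P[2] = -1 + 0 = -1
  P[3] = 8 + 0 = 8
  P[4] = 19 + 0 = 19
  P[5] = 36 + 0 = 36
  P[6] = 51 + -1 = 50
  P[7] = 69 + -1 = 68
  P[8] = 72 + -1 = 71

Answer: [-2, -3, -1, 8, 19, 36, 50, 68, 71]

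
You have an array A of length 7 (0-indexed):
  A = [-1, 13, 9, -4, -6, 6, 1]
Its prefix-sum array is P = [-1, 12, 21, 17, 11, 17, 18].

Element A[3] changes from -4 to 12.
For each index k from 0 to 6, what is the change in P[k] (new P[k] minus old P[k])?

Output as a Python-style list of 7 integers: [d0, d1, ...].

Element change: A[3] -4 -> 12, delta = 16
For k < 3: P[k] unchanged, delta_P[k] = 0
For k >= 3: P[k] shifts by exactly 16
Delta array: [0, 0, 0, 16, 16, 16, 16]

Answer: [0, 0, 0, 16, 16, 16, 16]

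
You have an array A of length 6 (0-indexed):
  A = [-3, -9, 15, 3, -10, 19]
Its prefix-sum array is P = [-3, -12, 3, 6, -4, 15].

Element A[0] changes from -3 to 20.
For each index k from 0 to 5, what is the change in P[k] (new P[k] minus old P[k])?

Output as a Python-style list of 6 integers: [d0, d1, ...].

Element change: A[0] -3 -> 20, delta = 23
For k < 0: P[k] unchanged, delta_P[k] = 0
For k >= 0: P[k] shifts by exactly 23
Delta array: [23, 23, 23, 23, 23, 23]

Answer: [23, 23, 23, 23, 23, 23]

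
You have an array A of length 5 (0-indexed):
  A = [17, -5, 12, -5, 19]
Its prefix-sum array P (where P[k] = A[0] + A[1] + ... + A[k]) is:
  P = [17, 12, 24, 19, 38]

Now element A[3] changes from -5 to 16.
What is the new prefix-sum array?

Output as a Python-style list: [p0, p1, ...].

Change: A[3] -5 -> 16, delta = 21
P[k] for k < 3: unchanged (A[3] not included)
P[k] for k >= 3: shift by delta = 21
  P[0] = 17 + 0 = 17
  P[1] = 12 + 0 = 12
  P[2] = 24 + 0 = 24
  P[3] = 19 + 21 = 40
  P[4] = 38 + 21 = 59

Answer: [17, 12, 24, 40, 59]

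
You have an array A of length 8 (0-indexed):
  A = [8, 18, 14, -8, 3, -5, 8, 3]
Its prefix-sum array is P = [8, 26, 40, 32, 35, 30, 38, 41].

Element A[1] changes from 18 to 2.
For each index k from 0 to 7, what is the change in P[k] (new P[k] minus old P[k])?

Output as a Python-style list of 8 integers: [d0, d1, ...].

Answer: [0, -16, -16, -16, -16, -16, -16, -16]

Derivation:
Element change: A[1] 18 -> 2, delta = -16
For k < 1: P[k] unchanged, delta_P[k] = 0
For k >= 1: P[k] shifts by exactly -16
Delta array: [0, -16, -16, -16, -16, -16, -16, -16]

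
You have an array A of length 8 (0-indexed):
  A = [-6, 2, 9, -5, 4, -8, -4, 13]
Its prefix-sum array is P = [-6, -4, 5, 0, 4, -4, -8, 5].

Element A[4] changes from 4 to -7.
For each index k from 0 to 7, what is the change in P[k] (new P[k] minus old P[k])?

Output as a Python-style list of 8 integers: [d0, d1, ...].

Element change: A[4] 4 -> -7, delta = -11
For k < 4: P[k] unchanged, delta_P[k] = 0
For k >= 4: P[k] shifts by exactly -11
Delta array: [0, 0, 0, 0, -11, -11, -11, -11]

Answer: [0, 0, 0, 0, -11, -11, -11, -11]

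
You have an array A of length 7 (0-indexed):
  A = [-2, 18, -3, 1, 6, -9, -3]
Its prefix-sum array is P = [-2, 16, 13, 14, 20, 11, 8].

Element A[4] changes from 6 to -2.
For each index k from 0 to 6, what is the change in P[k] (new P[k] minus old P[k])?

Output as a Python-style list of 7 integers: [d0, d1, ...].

Answer: [0, 0, 0, 0, -8, -8, -8]

Derivation:
Element change: A[4] 6 -> -2, delta = -8
For k < 4: P[k] unchanged, delta_P[k] = 0
For k >= 4: P[k] shifts by exactly -8
Delta array: [0, 0, 0, 0, -8, -8, -8]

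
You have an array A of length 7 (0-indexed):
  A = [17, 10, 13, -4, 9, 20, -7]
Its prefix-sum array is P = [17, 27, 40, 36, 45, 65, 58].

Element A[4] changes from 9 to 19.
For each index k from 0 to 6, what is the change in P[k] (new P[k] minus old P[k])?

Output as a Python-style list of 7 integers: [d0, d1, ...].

Answer: [0, 0, 0, 0, 10, 10, 10]

Derivation:
Element change: A[4] 9 -> 19, delta = 10
For k < 4: P[k] unchanged, delta_P[k] = 0
For k >= 4: P[k] shifts by exactly 10
Delta array: [0, 0, 0, 0, 10, 10, 10]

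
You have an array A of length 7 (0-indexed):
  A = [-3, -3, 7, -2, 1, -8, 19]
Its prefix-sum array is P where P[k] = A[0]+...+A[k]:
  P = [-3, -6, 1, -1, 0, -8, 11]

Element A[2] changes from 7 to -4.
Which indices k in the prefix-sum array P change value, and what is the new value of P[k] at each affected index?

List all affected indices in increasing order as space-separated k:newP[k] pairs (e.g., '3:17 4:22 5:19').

P[k] = A[0] + ... + A[k]
P[k] includes A[2] iff k >= 2
Affected indices: 2, 3, ..., 6; delta = -11
  P[2]: 1 + -11 = -10
  P[3]: -1 + -11 = -12
  P[4]: 0 + -11 = -11
  P[5]: -8 + -11 = -19
  P[6]: 11 + -11 = 0

Answer: 2:-10 3:-12 4:-11 5:-19 6:0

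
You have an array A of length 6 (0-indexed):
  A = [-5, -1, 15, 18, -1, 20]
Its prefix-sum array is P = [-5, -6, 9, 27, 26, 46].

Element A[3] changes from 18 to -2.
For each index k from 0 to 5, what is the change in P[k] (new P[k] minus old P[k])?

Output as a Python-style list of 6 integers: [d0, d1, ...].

Answer: [0, 0, 0, -20, -20, -20]

Derivation:
Element change: A[3] 18 -> -2, delta = -20
For k < 3: P[k] unchanged, delta_P[k] = 0
For k >= 3: P[k] shifts by exactly -20
Delta array: [0, 0, 0, -20, -20, -20]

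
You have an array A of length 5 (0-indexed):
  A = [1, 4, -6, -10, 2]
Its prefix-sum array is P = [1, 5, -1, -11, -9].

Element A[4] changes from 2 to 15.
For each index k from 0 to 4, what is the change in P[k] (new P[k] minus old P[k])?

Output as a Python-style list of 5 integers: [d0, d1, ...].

Element change: A[4] 2 -> 15, delta = 13
For k < 4: P[k] unchanged, delta_P[k] = 0
For k >= 4: P[k] shifts by exactly 13
Delta array: [0, 0, 0, 0, 13]

Answer: [0, 0, 0, 0, 13]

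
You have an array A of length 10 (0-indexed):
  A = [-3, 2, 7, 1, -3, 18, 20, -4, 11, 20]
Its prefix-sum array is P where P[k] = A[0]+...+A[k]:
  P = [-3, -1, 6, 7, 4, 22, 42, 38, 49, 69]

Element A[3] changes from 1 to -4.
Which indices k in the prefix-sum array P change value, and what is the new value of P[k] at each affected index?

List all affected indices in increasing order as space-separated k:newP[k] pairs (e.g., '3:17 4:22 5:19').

P[k] = A[0] + ... + A[k]
P[k] includes A[3] iff k >= 3
Affected indices: 3, 4, ..., 9; delta = -5
  P[3]: 7 + -5 = 2
  P[4]: 4 + -5 = -1
  P[5]: 22 + -5 = 17
  P[6]: 42 + -5 = 37
  P[7]: 38 + -5 = 33
  P[8]: 49 + -5 = 44
  P[9]: 69 + -5 = 64

Answer: 3:2 4:-1 5:17 6:37 7:33 8:44 9:64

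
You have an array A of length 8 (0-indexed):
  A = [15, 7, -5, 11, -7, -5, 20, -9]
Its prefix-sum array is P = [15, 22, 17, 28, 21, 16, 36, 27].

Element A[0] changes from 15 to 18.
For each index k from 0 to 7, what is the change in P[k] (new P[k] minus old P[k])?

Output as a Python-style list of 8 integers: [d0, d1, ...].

Element change: A[0] 15 -> 18, delta = 3
For k < 0: P[k] unchanged, delta_P[k] = 0
For k >= 0: P[k] shifts by exactly 3
Delta array: [3, 3, 3, 3, 3, 3, 3, 3]

Answer: [3, 3, 3, 3, 3, 3, 3, 3]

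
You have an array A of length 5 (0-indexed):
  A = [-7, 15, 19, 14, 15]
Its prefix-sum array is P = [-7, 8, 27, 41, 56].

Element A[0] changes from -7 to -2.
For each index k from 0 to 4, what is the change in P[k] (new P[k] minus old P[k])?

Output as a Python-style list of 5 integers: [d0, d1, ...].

Element change: A[0] -7 -> -2, delta = 5
For k < 0: P[k] unchanged, delta_P[k] = 0
For k >= 0: P[k] shifts by exactly 5
Delta array: [5, 5, 5, 5, 5]

Answer: [5, 5, 5, 5, 5]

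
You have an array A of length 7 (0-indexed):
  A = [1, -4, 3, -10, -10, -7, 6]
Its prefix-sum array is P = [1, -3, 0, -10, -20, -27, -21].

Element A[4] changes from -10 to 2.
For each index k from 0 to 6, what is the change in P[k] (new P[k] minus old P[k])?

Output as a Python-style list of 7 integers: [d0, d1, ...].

Element change: A[4] -10 -> 2, delta = 12
For k < 4: P[k] unchanged, delta_P[k] = 0
For k >= 4: P[k] shifts by exactly 12
Delta array: [0, 0, 0, 0, 12, 12, 12]

Answer: [0, 0, 0, 0, 12, 12, 12]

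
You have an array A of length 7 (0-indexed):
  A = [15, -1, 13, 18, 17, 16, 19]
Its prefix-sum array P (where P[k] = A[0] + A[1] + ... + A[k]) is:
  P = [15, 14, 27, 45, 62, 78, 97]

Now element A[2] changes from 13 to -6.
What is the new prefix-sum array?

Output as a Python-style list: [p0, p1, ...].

Change: A[2] 13 -> -6, delta = -19
P[k] for k < 2: unchanged (A[2] not included)
P[k] for k >= 2: shift by delta = -19
  P[0] = 15 + 0 = 15
  P[1] = 14 + 0 = 14
  P[2] = 27 + -19 = 8
  P[3] = 45 + -19 = 26
  P[4] = 62 + -19 = 43
  P[5] = 78 + -19 = 59
  P[6] = 97 + -19 = 78

Answer: [15, 14, 8, 26, 43, 59, 78]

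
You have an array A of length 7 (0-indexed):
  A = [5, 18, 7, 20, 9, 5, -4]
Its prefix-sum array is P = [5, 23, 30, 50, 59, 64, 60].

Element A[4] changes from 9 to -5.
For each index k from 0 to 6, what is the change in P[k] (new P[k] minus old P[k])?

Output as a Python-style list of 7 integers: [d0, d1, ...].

Element change: A[4] 9 -> -5, delta = -14
For k < 4: P[k] unchanged, delta_P[k] = 0
For k >= 4: P[k] shifts by exactly -14
Delta array: [0, 0, 0, 0, -14, -14, -14]

Answer: [0, 0, 0, 0, -14, -14, -14]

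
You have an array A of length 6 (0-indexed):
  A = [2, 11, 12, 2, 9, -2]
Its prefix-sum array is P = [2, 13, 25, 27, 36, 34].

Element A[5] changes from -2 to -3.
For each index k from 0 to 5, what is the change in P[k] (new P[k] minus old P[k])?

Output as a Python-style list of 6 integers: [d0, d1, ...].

Element change: A[5] -2 -> -3, delta = -1
For k < 5: P[k] unchanged, delta_P[k] = 0
For k >= 5: P[k] shifts by exactly -1
Delta array: [0, 0, 0, 0, 0, -1]

Answer: [0, 0, 0, 0, 0, -1]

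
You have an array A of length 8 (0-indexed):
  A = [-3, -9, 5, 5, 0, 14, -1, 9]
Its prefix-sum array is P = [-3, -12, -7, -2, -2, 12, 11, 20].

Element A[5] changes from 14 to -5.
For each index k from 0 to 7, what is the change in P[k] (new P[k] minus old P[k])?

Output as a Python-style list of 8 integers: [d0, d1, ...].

Element change: A[5] 14 -> -5, delta = -19
For k < 5: P[k] unchanged, delta_P[k] = 0
For k >= 5: P[k] shifts by exactly -19
Delta array: [0, 0, 0, 0, 0, -19, -19, -19]

Answer: [0, 0, 0, 0, 0, -19, -19, -19]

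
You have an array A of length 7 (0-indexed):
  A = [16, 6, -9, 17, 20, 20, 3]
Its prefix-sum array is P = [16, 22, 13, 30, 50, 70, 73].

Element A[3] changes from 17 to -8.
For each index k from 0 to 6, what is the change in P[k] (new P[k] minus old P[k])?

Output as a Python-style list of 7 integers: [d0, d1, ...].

Answer: [0, 0, 0, -25, -25, -25, -25]

Derivation:
Element change: A[3] 17 -> -8, delta = -25
For k < 3: P[k] unchanged, delta_P[k] = 0
For k >= 3: P[k] shifts by exactly -25
Delta array: [0, 0, 0, -25, -25, -25, -25]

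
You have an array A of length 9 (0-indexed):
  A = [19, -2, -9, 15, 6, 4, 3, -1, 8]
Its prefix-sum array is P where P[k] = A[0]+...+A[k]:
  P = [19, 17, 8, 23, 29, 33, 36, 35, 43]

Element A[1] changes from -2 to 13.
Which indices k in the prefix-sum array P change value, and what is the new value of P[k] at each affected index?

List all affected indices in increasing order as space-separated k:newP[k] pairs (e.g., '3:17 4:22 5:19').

P[k] = A[0] + ... + A[k]
P[k] includes A[1] iff k >= 1
Affected indices: 1, 2, ..., 8; delta = 15
  P[1]: 17 + 15 = 32
  P[2]: 8 + 15 = 23
  P[3]: 23 + 15 = 38
  P[4]: 29 + 15 = 44
  P[5]: 33 + 15 = 48
  P[6]: 36 + 15 = 51
  P[7]: 35 + 15 = 50
  P[8]: 43 + 15 = 58

Answer: 1:32 2:23 3:38 4:44 5:48 6:51 7:50 8:58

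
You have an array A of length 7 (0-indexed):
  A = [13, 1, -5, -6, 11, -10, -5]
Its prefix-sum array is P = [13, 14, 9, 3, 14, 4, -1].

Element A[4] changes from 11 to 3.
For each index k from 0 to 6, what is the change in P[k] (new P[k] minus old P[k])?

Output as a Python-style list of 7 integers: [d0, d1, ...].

Element change: A[4] 11 -> 3, delta = -8
For k < 4: P[k] unchanged, delta_P[k] = 0
For k >= 4: P[k] shifts by exactly -8
Delta array: [0, 0, 0, 0, -8, -8, -8]

Answer: [0, 0, 0, 0, -8, -8, -8]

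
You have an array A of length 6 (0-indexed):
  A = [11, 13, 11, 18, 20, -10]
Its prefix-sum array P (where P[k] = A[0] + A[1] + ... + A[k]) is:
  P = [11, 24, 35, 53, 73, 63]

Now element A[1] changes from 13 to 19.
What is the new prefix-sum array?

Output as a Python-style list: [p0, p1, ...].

Answer: [11, 30, 41, 59, 79, 69]

Derivation:
Change: A[1] 13 -> 19, delta = 6
P[k] for k < 1: unchanged (A[1] not included)
P[k] for k >= 1: shift by delta = 6
  P[0] = 11 + 0 = 11
  P[1] = 24 + 6 = 30
  P[2] = 35 + 6 = 41
  P[3] = 53 + 6 = 59
  P[4] = 73 + 6 = 79
  P[5] = 63 + 6 = 69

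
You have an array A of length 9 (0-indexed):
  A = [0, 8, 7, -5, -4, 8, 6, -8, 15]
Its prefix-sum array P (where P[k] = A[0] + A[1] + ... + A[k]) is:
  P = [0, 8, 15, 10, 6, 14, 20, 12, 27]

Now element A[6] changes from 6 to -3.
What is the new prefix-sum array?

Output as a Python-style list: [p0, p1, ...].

Change: A[6] 6 -> -3, delta = -9
P[k] for k < 6: unchanged (A[6] not included)
P[k] for k >= 6: shift by delta = -9
  P[0] = 0 + 0 = 0
  P[1] = 8 + 0 = 8
  P[2] = 15 + 0 = 15
  P[3] = 10 + 0 = 10
  P[4] = 6 + 0 = 6
  P[5] = 14 + 0 = 14
  P[6] = 20 + -9 = 11
  P[7] = 12 + -9 = 3
  P[8] = 27 + -9 = 18

Answer: [0, 8, 15, 10, 6, 14, 11, 3, 18]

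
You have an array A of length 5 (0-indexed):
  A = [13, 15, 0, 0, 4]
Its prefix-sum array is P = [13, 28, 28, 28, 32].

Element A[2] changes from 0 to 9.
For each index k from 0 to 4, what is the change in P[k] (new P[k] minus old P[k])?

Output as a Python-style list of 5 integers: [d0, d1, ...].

Answer: [0, 0, 9, 9, 9]

Derivation:
Element change: A[2] 0 -> 9, delta = 9
For k < 2: P[k] unchanged, delta_P[k] = 0
For k >= 2: P[k] shifts by exactly 9
Delta array: [0, 0, 9, 9, 9]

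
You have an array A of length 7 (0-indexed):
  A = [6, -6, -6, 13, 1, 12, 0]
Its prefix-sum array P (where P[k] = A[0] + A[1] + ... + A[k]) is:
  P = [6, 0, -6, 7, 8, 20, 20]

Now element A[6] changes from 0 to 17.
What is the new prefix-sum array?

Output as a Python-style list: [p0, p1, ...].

Change: A[6] 0 -> 17, delta = 17
P[k] for k < 6: unchanged (A[6] not included)
P[k] for k >= 6: shift by delta = 17
  P[0] = 6 + 0 = 6
  P[1] = 0 + 0 = 0
  P[2] = -6 + 0 = -6
  P[3] = 7 + 0 = 7
  P[4] = 8 + 0 = 8
  P[5] = 20 + 0 = 20
  P[6] = 20 + 17 = 37

Answer: [6, 0, -6, 7, 8, 20, 37]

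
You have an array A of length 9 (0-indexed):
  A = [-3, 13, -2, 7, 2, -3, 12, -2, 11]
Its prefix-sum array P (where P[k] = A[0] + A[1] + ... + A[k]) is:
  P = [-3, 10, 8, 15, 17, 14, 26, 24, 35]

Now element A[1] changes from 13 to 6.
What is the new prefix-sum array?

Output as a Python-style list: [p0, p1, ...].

Change: A[1] 13 -> 6, delta = -7
P[k] for k < 1: unchanged (A[1] not included)
P[k] for k >= 1: shift by delta = -7
  P[0] = -3 + 0 = -3
  P[1] = 10 + -7 = 3
  P[2] = 8 + -7 = 1
  P[3] = 15 + -7 = 8
  P[4] = 17 + -7 = 10
  P[5] = 14 + -7 = 7
  P[6] = 26 + -7 = 19
  P[7] = 24 + -7 = 17
  P[8] = 35 + -7 = 28

Answer: [-3, 3, 1, 8, 10, 7, 19, 17, 28]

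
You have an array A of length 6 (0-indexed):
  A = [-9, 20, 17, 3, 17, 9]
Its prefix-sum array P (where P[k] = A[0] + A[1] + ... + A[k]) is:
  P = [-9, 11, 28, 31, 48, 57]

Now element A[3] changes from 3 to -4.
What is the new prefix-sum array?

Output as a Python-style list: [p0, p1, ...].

Answer: [-9, 11, 28, 24, 41, 50]

Derivation:
Change: A[3] 3 -> -4, delta = -7
P[k] for k < 3: unchanged (A[3] not included)
P[k] for k >= 3: shift by delta = -7
  P[0] = -9 + 0 = -9
  P[1] = 11 + 0 = 11
  P[2] = 28 + 0 = 28
  P[3] = 31 + -7 = 24
  P[4] = 48 + -7 = 41
  P[5] = 57 + -7 = 50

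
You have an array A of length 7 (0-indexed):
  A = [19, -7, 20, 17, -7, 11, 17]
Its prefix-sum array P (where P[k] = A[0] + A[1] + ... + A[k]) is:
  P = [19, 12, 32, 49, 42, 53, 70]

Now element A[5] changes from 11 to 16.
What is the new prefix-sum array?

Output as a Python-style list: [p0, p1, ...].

Answer: [19, 12, 32, 49, 42, 58, 75]

Derivation:
Change: A[5] 11 -> 16, delta = 5
P[k] for k < 5: unchanged (A[5] not included)
P[k] for k >= 5: shift by delta = 5
  P[0] = 19 + 0 = 19
  P[1] = 12 + 0 = 12
  P[2] = 32 + 0 = 32
  P[3] = 49 + 0 = 49
  P[4] = 42 + 0 = 42
  P[5] = 53 + 5 = 58
  P[6] = 70 + 5 = 75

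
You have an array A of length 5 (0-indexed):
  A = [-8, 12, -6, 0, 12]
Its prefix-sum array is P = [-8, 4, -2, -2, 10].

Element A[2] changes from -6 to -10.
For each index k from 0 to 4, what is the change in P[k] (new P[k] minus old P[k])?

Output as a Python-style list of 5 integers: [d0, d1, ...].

Element change: A[2] -6 -> -10, delta = -4
For k < 2: P[k] unchanged, delta_P[k] = 0
For k >= 2: P[k] shifts by exactly -4
Delta array: [0, 0, -4, -4, -4]

Answer: [0, 0, -4, -4, -4]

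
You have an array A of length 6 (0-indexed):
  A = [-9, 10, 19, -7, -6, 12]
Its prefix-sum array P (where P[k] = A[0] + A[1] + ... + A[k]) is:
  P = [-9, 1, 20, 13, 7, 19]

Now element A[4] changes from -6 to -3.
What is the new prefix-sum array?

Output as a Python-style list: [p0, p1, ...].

Change: A[4] -6 -> -3, delta = 3
P[k] for k < 4: unchanged (A[4] not included)
P[k] for k >= 4: shift by delta = 3
  P[0] = -9 + 0 = -9
  P[1] = 1 + 0 = 1
  P[2] = 20 + 0 = 20
  P[3] = 13 + 0 = 13
  P[4] = 7 + 3 = 10
  P[5] = 19 + 3 = 22

Answer: [-9, 1, 20, 13, 10, 22]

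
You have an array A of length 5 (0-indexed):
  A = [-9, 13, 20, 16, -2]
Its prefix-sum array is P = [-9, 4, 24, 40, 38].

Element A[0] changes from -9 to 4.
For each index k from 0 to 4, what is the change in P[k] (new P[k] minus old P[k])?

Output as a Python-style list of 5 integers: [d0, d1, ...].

Element change: A[0] -9 -> 4, delta = 13
For k < 0: P[k] unchanged, delta_P[k] = 0
For k >= 0: P[k] shifts by exactly 13
Delta array: [13, 13, 13, 13, 13]

Answer: [13, 13, 13, 13, 13]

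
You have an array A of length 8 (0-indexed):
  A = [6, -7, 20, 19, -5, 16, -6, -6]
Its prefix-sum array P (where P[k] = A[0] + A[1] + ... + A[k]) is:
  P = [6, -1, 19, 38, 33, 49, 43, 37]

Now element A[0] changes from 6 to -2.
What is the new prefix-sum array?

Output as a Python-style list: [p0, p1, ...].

Change: A[0] 6 -> -2, delta = -8
P[k] for k < 0: unchanged (A[0] not included)
P[k] for k >= 0: shift by delta = -8
  P[0] = 6 + -8 = -2
  P[1] = -1 + -8 = -9
  P[2] = 19 + -8 = 11
  P[3] = 38 + -8 = 30
  P[4] = 33 + -8 = 25
  P[5] = 49 + -8 = 41
  P[6] = 43 + -8 = 35
  P[7] = 37 + -8 = 29

Answer: [-2, -9, 11, 30, 25, 41, 35, 29]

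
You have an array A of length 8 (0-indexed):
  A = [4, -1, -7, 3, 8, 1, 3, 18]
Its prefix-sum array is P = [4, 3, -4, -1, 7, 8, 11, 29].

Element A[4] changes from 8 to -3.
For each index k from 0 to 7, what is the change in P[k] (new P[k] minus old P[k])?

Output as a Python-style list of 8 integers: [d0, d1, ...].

Answer: [0, 0, 0, 0, -11, -11, -11, -11]

Derivation:
Element change: A[4] 8 -> -3, delta = -11
For k < 4: P[k] unchanged, delta_P[k] = 0
For k >= 4: P[k] shifts by exactly -11
Delta array: [0, 0, 0, 0, -11, -11, -11, -11]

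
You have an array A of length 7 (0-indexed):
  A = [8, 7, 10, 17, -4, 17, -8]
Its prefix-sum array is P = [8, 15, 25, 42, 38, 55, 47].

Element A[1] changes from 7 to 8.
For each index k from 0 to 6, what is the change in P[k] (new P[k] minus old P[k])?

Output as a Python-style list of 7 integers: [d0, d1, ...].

Element change: A[1] 7 -> 8, delta = 1
For k < 1: P[k] unchanged, delta_P[k] = 0
For k >= 1: P[k] shifts by exactly 1
Delta array: [0, 1, 1, 1, 1, 1, 1]

Answer: [0, 1, 1, 1, 1, 1, 1]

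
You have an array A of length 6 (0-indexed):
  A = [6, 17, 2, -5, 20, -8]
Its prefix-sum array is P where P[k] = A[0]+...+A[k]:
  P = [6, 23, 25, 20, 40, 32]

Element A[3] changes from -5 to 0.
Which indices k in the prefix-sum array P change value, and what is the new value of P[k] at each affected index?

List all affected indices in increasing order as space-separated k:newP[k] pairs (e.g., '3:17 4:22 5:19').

P[k] = A[0] + ... + A[k]
P[k] includes A[3] iff k >= 3
Affected indices: 3, 4, ..., 5; delta = 5
  P[3]: 20 + 5 = 25
  P[4]: 40 + 5 = 45
  P[5]: 32 + 5 = 37

Answer: 3:25 4:45 5:37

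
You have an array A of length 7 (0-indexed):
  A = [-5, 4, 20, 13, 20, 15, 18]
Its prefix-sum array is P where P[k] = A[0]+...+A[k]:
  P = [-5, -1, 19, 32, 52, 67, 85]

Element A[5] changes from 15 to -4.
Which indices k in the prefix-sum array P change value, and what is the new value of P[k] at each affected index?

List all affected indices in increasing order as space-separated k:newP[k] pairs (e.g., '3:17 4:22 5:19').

P[k] = A[0] + ... + A[k]
P[k] includes A[5] iff k >= 5
Affected indices: 5, 6, ..., 6; delta = -19
  P[5]: 67 + -19 = 48
  P[6]: 85 + -19 = 66

Answer: 5:48 6:66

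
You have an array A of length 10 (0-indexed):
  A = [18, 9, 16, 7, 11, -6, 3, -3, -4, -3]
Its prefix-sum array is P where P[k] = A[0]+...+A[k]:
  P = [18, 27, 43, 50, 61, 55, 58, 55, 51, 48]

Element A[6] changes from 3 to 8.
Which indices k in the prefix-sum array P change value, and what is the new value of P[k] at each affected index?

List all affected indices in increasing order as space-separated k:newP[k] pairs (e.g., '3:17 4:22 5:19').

Answer: 6:63 7:60 8:56 9:53

Derivation:
P[k] = A[0] + ... + A[k]
P[k] includes A[6] iff k >= 6
Affected indices: 6, 7, ..., 9; delta = 5
  P[6]: 58 + 5 = 63
  P[7]: 55 + 5 = 60
  P[8]: 51 + 5 = 56
  P[9]: 48 + 5 = 53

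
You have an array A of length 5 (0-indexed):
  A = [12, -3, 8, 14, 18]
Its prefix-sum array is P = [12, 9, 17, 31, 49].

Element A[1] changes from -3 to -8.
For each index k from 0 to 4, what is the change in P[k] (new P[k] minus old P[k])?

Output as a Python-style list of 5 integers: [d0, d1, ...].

Element change: A[1] -3 -> -8, delta = -5
For k < 1: P[k] unchanged, delta_P[k] = 0
For k >= 1: P[k] shifts by exactly -5
Delta array: [0, -5, -5, -5, -5]

Answer: [0, -5, -5, -5, -5]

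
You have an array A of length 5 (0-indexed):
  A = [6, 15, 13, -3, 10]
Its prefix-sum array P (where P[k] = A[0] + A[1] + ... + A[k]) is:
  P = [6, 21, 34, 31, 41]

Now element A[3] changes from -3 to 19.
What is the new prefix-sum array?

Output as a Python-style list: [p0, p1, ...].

Change: A[3] -3 -> 19, delta = 22
P[k] for k < 3: unchanged (A[3] not included)
P[k] for k >= 3: shift by delta = 22
  P[0] = 6 + 0 = 6
  P[1] = 21 + 0 = 21
  P[2] = 34 + 0 = 34
  P[3] = 31 + 22 = 53
  P[4] = 41 + 22 = 63

Answer: [6, 21, 34, 53, 63]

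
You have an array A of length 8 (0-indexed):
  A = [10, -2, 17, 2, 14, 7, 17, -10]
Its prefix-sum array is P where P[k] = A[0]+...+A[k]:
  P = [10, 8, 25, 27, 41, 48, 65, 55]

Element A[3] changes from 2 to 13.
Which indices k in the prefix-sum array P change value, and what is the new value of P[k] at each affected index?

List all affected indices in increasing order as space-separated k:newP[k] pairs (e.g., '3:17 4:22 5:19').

Answer: 3:38 4:52 5:59 6:76 7:66

Derivation:
P[k] = A[0] + ... + A[k]
P[k] includes A[3] iff k >= 3
Affected indices: 3, 4, ..., 7; delta = 11
  P[3]: 27 + 11 = 38
  P[4]: 41 + 11 = 52
  P[5]: 48 + 11 = 59
  P[6]: 65 + 11 = 76
  P[7]: 55 + 11 = 66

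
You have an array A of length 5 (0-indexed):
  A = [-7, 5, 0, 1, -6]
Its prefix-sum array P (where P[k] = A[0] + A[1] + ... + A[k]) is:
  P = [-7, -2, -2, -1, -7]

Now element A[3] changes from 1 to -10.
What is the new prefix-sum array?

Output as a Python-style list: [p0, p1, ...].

Answer: [-7, -2, -2, -12, -18]

Derivation:
Change: A[3] 1 -> -10, delta = -11
P[k] for k < 3: unchanged (A[3] not included)
P[k] for k >= 3: shift by delta = -11
  P[0] = -7 + 0 = -7
  P[1] = -2 + 0 = -2
  P[2] = -2 + 0 = -2
  P[3] = -1 + -11 = -12
  P[4] = -7 + -11 = -18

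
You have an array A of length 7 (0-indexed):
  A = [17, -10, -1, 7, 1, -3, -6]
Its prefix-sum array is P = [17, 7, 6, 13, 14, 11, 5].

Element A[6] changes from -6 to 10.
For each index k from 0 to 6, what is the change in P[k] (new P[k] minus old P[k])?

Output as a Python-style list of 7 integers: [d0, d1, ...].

Answer: [0, 0, 0, 0, 0, 0, 16]

Derivation:
Element change: A[6] -6 -> 10, delta = 16
For k < 6: P[k] unchanged, delta_P[k] = 0
For k >= 6: P[k] shifts by exactly 16
Delta array: [0, 0, 0, 0, 0, 0, 16]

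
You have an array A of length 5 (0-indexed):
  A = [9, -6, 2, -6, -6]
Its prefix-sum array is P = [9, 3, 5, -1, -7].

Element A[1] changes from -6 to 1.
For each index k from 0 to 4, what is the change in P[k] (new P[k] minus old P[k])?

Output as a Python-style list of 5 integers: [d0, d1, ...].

Element change: A[1] -6 -> 1, delta = 7
For k < 1: P[k] unchanged, delta_P[k] = 0
For k >= 1: P[k] shifts by exactly 7
Delta array: [0, 7, 7, 7, 7]

Answer: [0, 7, 7, 7, 7]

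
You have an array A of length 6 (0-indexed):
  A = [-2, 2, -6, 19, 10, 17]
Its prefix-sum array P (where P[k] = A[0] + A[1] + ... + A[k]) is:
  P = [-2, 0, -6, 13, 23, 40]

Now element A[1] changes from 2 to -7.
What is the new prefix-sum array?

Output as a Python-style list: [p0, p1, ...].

Change: A[1] 2 -> -7, delta = -9
P[k] for k < 1: unchanged (A[1] not included)
P[k] for k >= 1: shift by delta = -9
  P[0] = -2 + 0 = -2
  P[1] = 0 + -9 = -9
  P[2] = -6 + -9 = -15
  P[3] = 13 + -9 = 4
  P[4] = 23 + -9 = 14
  P[5] = 40 + -9 = 31

Answer: [-2, -9, -15, 4, 14, 31]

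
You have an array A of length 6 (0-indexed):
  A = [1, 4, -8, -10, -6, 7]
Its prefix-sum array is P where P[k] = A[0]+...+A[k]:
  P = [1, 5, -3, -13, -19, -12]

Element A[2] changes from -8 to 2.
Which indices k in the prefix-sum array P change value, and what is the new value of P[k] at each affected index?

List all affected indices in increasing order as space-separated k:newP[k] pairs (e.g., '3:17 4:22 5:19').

P[k] = A[0] + ... + A[k]
P[k] includes A[2] iff k >= 2
Affected indices: 2, 3, ..., 5; delta = 10
  P[2]: -3 + 10 = 7
  P[3]: -13 + 10 = -3
  P[4]: -19 + 10 = -9
  P[5]: -12 + 10 = -2

Answer: 2:7 3:-3 4:-9 5:-2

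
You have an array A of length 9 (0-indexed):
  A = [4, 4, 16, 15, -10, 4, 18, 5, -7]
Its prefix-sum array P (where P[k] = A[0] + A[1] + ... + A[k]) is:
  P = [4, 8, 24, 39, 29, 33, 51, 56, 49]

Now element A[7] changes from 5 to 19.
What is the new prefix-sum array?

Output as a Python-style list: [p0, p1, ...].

Change: A[7] 5 -> 19, delta = 14
P[k] for k < 7: unchanged (A[7] not included)
P[k] for k >= 7: shift by delta = 14
  P[0] = 4 + 0 = 4
  P[1] = 8 + 0 = 8
  P[2] = 24 + 0 = 24
  P[3] = 39 + 0 = 39
  P[4] = 29 + 0 = 29
  P[5] = 33 + 0 = 33
  P[6] = 51 + 0 = 51
  P[7] = 56 + 14 = 70
  P[8] = 49 + 14 = 63

Answer: [4, 8, 24, 39, 29, 33, 51, 70, 63]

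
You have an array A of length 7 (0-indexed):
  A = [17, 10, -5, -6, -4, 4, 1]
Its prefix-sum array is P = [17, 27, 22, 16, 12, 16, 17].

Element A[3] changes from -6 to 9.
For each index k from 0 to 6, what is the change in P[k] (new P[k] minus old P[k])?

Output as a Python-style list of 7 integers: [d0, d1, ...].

Answer: [0, 0, 0, 15, 15, 15, 15]

Derivation:
Element change: A[3] -6 -> 9, delta = 15
For k < 3: P[k] unchanged, delta_P[k] = 0
For k >= 3: P[k] shifts by exactly 15
Delta array: [0, 0, 0, 15, 15, 15, 15]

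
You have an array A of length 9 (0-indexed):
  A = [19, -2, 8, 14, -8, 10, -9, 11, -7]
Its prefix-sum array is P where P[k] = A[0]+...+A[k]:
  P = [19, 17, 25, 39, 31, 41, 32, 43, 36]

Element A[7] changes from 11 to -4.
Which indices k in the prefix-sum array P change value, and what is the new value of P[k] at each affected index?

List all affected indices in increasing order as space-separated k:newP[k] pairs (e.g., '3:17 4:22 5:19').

Answer: 7:28 8:21

Derivation:
P[k] = A[0] + ... + A[k]
P[k] includes A[7] iff k >= 7
Affected indices: 7, 8, ..., 8; delta = -15
  P[7]: 43 + -15 = 28
  P[8]: 36 + -15 = 21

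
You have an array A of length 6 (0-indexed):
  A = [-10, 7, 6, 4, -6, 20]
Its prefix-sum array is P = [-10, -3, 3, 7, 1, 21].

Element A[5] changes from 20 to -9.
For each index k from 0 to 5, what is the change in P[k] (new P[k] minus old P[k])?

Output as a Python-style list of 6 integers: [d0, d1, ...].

Answer: [0, 0, 0, 0, 0, -29]

Derivation:
Element change: A[5] 20 -> -9, delta = -29
For k < 5: P[k] unchanged, delta_P[k] = 0
For k >= 5: P[k] shifts by exactly -29
Delta array: [0, 0, 0, 0, 0, -29]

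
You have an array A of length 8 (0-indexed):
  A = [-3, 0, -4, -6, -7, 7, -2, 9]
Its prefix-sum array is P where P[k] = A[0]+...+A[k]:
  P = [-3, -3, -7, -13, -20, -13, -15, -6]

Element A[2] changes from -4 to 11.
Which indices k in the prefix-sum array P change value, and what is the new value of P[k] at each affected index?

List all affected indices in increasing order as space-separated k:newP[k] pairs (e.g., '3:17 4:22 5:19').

P[k] = A[0] + ... + A[k]
P[k] includes A[2] iff k >= 2
Affected indices: 2, 3, ..., 7; delta = 15
  P[2]: -7 + 15 = 8
  P[3]: -13 + 15 = 2
  P[4]: -20 + 15 = -5
  P[5]: -13 + 15 = 2
  P[6]: -15 + 15 = 0
  P[7]: -6 + 15 = 9

Answer: 2:8 3:2 4:-5 5:2 6:0 7:9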